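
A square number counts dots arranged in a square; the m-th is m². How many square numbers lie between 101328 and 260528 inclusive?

192

The n-th square number is n².
Smallest index with value ≥ 101328: n = 319 (giving 101761).
Largest index with value ≤ 260528: n = 510 (giving 260100).
Indices 319 through 510: 192 terms.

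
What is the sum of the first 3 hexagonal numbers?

Σ i(2i−1) = 2Σi² − Σi over i = 1..3.
Σi = 6 and Σi² = 14.
2·14 − 1·6 = 22.

22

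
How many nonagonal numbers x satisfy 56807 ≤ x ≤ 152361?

The n-th nonagonal number is n(7n−5)/2.
Smallest index with value ≥ 56807: n = 128 (giving 57024).
Largest index with value ≤ 152361: n = 209 (giving 152361).
Indices 128 through 209: 82 terms.

82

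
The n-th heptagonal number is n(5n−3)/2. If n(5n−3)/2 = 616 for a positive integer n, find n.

Set n(5n−3)/2 = 616, giving 5n² − 3n − 1232 = 0.
So n = (3 + 157) / 10 = 160/10 = 16.
Check: 16·(5·16 − 3)/2 = 616. ✓

16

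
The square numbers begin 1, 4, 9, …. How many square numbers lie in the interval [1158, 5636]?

The n-th square number is n².
Smallest index with value ≥ 1158: n = 35 (giving 1225).
Largest index with value ≤ 5636: n = 75 (giving 5625).
Indices 35 through 75: 41 terms.

41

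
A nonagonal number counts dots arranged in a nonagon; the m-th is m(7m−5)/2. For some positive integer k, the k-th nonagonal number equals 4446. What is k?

Set n(7n−5)/2 = 4446, giving 7n² − 5n − 8892 = 0.
The discriminant is 25 + 56·4446 = 249001, and √249001 = 499.
So n = (5 + 499) / 14 = 504/14 = 36.

36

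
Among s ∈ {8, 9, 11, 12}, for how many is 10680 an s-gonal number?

s = 8: P(8, 60) = 10680. ✓
s = 9: P(9, 55) = 10450 and P(9, 56) = 10836; 10680 is not s-gonal.
s = 11: P(11, 49) = 10633 and P(11, 50) = 11075; 10680 is not s-gonal.
s = 12: P(12, 46) = 10396 and P(12, 47) = 10857; 10680 is not s-gonal.
Hits: s ∈ {8} → 1.

1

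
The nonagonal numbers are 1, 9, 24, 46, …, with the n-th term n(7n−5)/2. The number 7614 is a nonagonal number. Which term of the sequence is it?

Set n(7n−5)/2 = 7614, giving 7n² − 5n − 15228 = 0.
The discriminant is 25 + 56·7614 = 426409, and √426409 = 653.
So n = (5 + 653) / 14 = 658/14 = 47.
Check: 47·(7·47 − 5)/2 = 7614. ✓

47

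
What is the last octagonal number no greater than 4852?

Solve n(3n−2) ≤ 4852 for integer n.
n = 40 gives 4720 ≤ 4852, while n = 41 gives 4961 > 4852; so the answer is 4720.

4720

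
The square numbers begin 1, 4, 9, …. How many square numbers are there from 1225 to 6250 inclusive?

The n-th square number is n².
Smallest index with value ≥ 1225: n = 35 (giving 1225).
Largest index with value ≤ 6250: n = 79 (giving 6241).
Indices 35 through 79: 45 terms.

45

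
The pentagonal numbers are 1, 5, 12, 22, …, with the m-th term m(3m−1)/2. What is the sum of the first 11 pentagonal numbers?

726

Σ i(3i−1)/2 = (3Σi² − Σi) / 2 over i = 1..11.
Σi = 66 and Σi² = 506.
(3·506 − 1·66) / 2 = 1452/2 = 726.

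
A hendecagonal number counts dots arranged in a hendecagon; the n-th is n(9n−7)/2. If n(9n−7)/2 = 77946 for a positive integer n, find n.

132

Set n(9n−7)/2 = 77946, giving 9n² − 7n − 155892 = 0.
The discriminant is 49 + 72·77946 = 5612161, and √5612161 = 2369.
So n = (7 + 2369) / 18 = 2376/18 = 132.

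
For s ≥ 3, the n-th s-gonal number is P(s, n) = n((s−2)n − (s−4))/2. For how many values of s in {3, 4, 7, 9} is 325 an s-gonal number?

2

s = 3: P(3, 25) = 325. ✓
s = 4: P(4, 18) = 324 and P(4, 19) = 361; 325 is not s-gonal.
s = 7: P(7, 11) = 286 and P(7, 12) = 342; 325 is not s-gonal.
s = 9: P(9, 10) = 325. ✓
Hits: s ∈ {3, 9} → 2.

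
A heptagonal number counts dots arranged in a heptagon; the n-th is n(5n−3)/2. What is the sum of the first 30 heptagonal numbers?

22940

Σ i(5i−3)/2 = (5Σi² − 3Σi) / 2 over i = 1..30.
Σi = 465 and Σi² = 9455.
(5·9455 − 3·465) / 2 = 45880/2 = 22940.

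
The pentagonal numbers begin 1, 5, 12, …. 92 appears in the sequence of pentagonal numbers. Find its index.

8

Set n(3n−1)/2 = 92, giving 3n² − n − 184 = 0.
The discriminant is 1 + 24·92 = 2209, and √2209 = 47.
So n = (1 + 47) / 6 = 48/6 = 8.
Check: 8·(3·8 − 1)/2 = 92. ✓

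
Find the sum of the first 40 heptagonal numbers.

54120

Σ i(5i−3)/2 = (5Σi² − 3Σi) / 2 over i = 1..40.
Σi = 820 and Σi² = 22140.
(5·22140 − 3·820) / 2 = 108240/2 = 54120.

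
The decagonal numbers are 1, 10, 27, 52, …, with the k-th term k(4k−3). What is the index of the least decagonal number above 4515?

34

Solve n(4n−3) > 4515 for integer n.
The largest n with value ≤ 4515 is 33 (since 4257 ≤ 4515 < 4522), so the first above is n = 34, value 4522.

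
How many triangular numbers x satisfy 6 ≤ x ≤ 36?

The n-th triangular number is n(n+1)/2.
Smallest index with value ≥ 6: n = 3 (giving 6).
Largest index with value ≤ 36: n = 8 (giving 36).
Indices 3 through 8: 6 terms.

6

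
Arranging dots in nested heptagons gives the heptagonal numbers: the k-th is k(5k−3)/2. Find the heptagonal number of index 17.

The 17th heptagonal number is n(5n−3)/2 with n = 17.
17·(5·17 − 3)/2 = 17·82/2 = 17·41 = 697.

697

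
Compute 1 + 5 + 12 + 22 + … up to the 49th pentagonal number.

Σ i(3i−1)/2 = (3Σi² − Σi) / 2 over i = 1..49.
Σi = 1225 and Σi² = 40425.
(3·40425 − 1·1225) / 2 = 120050/2 = 60025.

60025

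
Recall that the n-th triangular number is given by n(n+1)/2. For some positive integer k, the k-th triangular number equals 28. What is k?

7

Set n(n+1)/2 = 28, giving n² + n − 56 = 0.
The discriminant is 1 + 8·28 = 225, and √225 = 15.
So n = (-1 + 15) / 2 = 14/2 = 7.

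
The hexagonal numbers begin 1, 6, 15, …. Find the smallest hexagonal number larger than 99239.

Solve n(2n−1) > 99239 for integer n.
The largest n with value ≤ 99239 is 223 (since 99235 ≤ 99239 < 100128), so the first above is n = 224, value 100128.

100128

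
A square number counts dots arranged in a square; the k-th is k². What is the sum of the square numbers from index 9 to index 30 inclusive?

Σ_{i=9}^{30} i² = 9455 − 204 = 9251.

9251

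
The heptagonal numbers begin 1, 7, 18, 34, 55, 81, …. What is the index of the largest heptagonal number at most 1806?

Solve n(5n−3)/2 ≤ 1806 for integer n.
n = 27 gives 1782 ≤ 1806, while n = 28 gives 1918 > 1806; so the answer is index 27.

27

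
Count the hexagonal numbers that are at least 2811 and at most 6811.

21

The n-th hexagonal number is n(2n−1).
Smallest index with value ≥ 2811: n = 38 (giving 2850).
Largest index with value ≤ 6811: n = 58 (giving 6670).
Indices 38 through 58: 21 terms.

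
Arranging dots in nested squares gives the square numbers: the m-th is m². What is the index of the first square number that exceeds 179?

Solve n² > 179 for integer n.
The largest n with value ≤ 179 is 13 (since 169 ≤ 179 < 196), so the first above is n = 14, value 196.

14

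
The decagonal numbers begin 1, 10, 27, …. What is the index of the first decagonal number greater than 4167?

33

Solve n(4n−3) > 4167 for integer n.
The largest n with value ≤ 4167 is 32 (since 4000 ≤ 4167 < 4257), so the first above is n = 33, value 4257.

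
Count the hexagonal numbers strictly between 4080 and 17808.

49

The n-th hexagonal number is n(2n−1).
Smallest index with value > 4080: n = 46 (giving 4186).
Largest index with value < 17808: n = 94 (giving 17578).
Indices 46 through 94: 49 terms.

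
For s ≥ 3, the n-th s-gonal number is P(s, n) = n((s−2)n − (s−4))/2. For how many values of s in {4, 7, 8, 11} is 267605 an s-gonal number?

s = 4: P(4, 517) = 267289 and P(4, 518) = 268324; 267605 is not s-gonal.
s = 7: P(7, 327) = 266832 and P(7, 328) = 268468; 267605 is not s-gonal.
s = 8: P(8, 299) = 267605. ✓
s = 11: P(11, 244) = 267058 and P(11, 245) = 269255; 267605 is not s-gonal.
Hits: s ∈ {8} → 1.

1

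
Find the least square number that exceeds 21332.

21609

Solve n² > 21332 for integer n.
The largest n with value ≤ 21332 is 146 (since 21316 ≤ 21332 < 21609), so the first above is n = 147, value 21609.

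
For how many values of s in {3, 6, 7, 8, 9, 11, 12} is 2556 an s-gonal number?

s = 3: P(3, 71) = 2556. ✓
s = 6: P(6, 36) = 2556. ✓
s = 7: P(7, 32) = 2512 and P(7, 33) = 2673; 2556 is not s-gonal.
s = 8: P(8, 29) = 2465 and P(8, 30) = 2640; 2556 is not s-gonal.
s = 9: P(9, 27) = 2484 and P(9, 28) = 2674; 2556 is not s-gonal.
s = 11: P(11, 24) = 2508 and P(11, 25) = 2725; 2556 is not s-gonal.
s = 12: P(12, 23) = 2553 and P(12, 24) = 2784; 2556 is not s-gonal.
Hits: s ∈ {3, 6} → 2.

2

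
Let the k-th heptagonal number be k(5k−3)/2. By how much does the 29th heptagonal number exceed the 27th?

277

29·(5·29 − 3)/2 = 2059 and 27·(5·27 − 3)/2 = 1782.
Difference: 2059 − 1782 = 277.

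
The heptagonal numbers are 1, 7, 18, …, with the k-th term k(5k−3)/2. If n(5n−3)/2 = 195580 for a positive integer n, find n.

Set n(5n−3)/2 = 195580, giving 5n² − 3n − 391160 = 0.
The discriminant is 9 + 40·195580 = 7823209, and √7823209 = 2797.
So n = (3 + 2797) / 10 = 2800/10 = 280.

280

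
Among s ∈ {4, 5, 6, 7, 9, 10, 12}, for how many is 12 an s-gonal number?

s = 4: P(4, 3) = 9 and P(4, 4) = 16; 12 is not s-gonal.
s = 5: P(5, 3) = 12. ✓
s = 6: P(6, 2) = 6 and P(6, 3) = 15; 12 is not s-gonal.
s = 7: P(7, 2) = 7 and P(7, 3) = 18; 12 is not s-gonal.
s = 9: P(9, 2) = 9 and P(9, 3) = 24; 12 is not s-gonal.
s = 10: P(10, 2) = 10 and P(10, 3) = 27; 12 is not s-gonal.
s = 12: P(12, 2) = 12. ✓
Hits: s ∈ {5, 12} → 2.

2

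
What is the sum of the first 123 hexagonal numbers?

1248122

Σ i(2i−1) = 2Σi² − Σi over i = 1..123.
Σi = 7626 and Σi² = 627874.
2·627874 − 1·7626 = 1248122.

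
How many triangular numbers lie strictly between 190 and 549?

The n-th triangular number is n(n+1)/2.
Smallest index with value > 190: n = 20 (giving 210).
Largest index with value < 549: n = 32 (giving 528).
Indices 20 through 32: 13 terms.

13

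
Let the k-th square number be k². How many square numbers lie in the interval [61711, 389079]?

375

The n-th square number is n².
Smallest index with value ≥ 61711: n = 249 (giving 62001).
Largest index with value ≤ 389079: n = 623 (giving 388129).
Indices 249 through 623: 375 terms.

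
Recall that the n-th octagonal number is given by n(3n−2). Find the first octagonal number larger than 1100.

1160

Solve n(3n−2) > 1100 for integer n.
The largest n with value ≤ 1100 is 19 (since 1045 ≤ 1100 < 1160), so the first above is n = 20, value 1160.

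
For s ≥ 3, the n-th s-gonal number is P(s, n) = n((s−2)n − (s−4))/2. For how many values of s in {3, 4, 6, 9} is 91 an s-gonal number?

2

s = 3: P(3, 13) = 91. ✓
s = 4: P(4, 9) = 81 and P(4, 10) = 100; 91 is not s-gonal.
s = 6: P(6, 7) = 91. ✓
s = 9: P(9, 5) = 75 and P(9, 6) = 111; 91 is not s-gonal.
Hits: s ∈ {3, 6} → 2.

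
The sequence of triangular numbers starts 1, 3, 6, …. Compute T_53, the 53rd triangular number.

1431

The 53rd triangular number is n(n+1)/2 with n = 53.
53·54/2 = 2862/2 = 1431.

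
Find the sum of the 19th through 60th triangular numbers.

36680

Σ i(i+1)/2 = (Σi² + Σi) / 2 over i = 19..60.
Σi = 1830 − 171 = 1659 and Σi² = 73810 − 2109 = 71701.
(1·71701 + 1·1659) / 2 = 73360/2 = 36680.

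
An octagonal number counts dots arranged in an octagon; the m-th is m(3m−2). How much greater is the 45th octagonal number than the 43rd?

524

45·(3·45 − 2) = 5985 and 43·(3·43 − 2) = 5461.
Difference: 5985 − 5461 = 524.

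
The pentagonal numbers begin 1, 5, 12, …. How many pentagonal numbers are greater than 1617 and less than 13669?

62

The n-th pentagonal number is n(3n−1)/2.
Smallest index with value > 1617: n = 34 (giving 1717).
Largest index with value < 13669: n = 95 (giving 13490).
Indices 34 through 95: 62 terms.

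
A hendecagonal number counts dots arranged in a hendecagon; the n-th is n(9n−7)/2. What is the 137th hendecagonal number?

137·(9·137 − 7)/2 = 137·1226/2 = 137·613 = 83981.

83981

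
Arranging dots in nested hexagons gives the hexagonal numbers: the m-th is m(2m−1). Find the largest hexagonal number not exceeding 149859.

Solve n(2n−1) ≤ 149859 for integer n.
n = 273 gives 148785 ≤ 149859, while n = 274 gives 149878 > 149859; so the answer is 148785.

148785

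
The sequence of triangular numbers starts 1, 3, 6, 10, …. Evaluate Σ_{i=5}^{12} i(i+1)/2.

Σ i(i+1)/2 = (Σi² + Σi) / 2 over i = 5..12.
Σi = 78 − 10 = 68 and Σi² = 650 − 30 = 620.
(1·620 + 1·68) / 2 = 688/2 = 344.

344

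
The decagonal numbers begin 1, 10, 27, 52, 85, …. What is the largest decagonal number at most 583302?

Solve n(4n−3) ≤ 583302 for integer n.
n = 382 gives 582550 ≤ 583302, while n = 383 gives 585607 > 583302; so the answer is 582550.

582550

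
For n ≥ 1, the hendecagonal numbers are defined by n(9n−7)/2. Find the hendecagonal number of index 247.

273676

247·(9·247 − 7)/2 = 247·2216/2 = 247·1108 = 273676.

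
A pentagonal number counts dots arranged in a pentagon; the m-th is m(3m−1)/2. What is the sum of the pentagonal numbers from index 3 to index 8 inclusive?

282

Σ i(3i−1)/2 = (3Σi² − Σi) / 2 over i = 3..8.
Σi = 36 − 3 = 33 and Σi² = 204 − 5 = 199.
(3·199 − 1·33) / 2 = 564/2 = 282.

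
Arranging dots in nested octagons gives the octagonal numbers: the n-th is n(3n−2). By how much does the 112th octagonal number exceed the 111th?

667

Consecutive octagonal numbers differ by 6n − 5: here 6·112 − 5 = 667.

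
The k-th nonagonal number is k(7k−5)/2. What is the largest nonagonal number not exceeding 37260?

36874

Solve n(7n−5)/2 ≤ 37260 for integer n.
n = 103 gives 36874 ≤ 37260, while n = 104 gives 37596 > 37260; so the answer is 36874.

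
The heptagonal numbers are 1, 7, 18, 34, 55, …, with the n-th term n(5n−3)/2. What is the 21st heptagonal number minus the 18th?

21·(5·21 − 3)/2 = 1071 and 18·(5·18 − 3)/2 = 783.
Difference: 1071 − 783 = 288.

288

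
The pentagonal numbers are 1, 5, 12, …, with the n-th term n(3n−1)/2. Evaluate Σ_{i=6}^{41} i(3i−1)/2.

35226

Σ i(3i−1)/2 = (3Σi² − Σi) / 2 over i = 6..41.
Σi = 861 − 15 = 846 and Σi² = 23821 − 55 = 23766.
(3·23766 − 1·846) / 2 = 70452/2 = 35226.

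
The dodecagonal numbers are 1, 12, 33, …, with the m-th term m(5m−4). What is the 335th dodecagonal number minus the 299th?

113976

335·(5·335 − 4) = 559785 and 299·(5·299 − 4) = 445809.
Difference: 559785 − 445809 = 113976.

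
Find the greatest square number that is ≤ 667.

625

Solve n² ≤ 667 for integer n.
n = 25 gives 625 ≤ 667, while n = 26 gives 676 > 667; so the answer is 625.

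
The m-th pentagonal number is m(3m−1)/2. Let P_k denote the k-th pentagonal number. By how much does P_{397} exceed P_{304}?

97743

397·(3·397 − 1)/2 = 236215 and 304·(3·304 − 1)/2 = 138472.
Difference: 236215 − 138472 = 97743.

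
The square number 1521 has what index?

We need n² = 1521, so n = √1521 = 39.
Check: 39² = 1521. ✓

39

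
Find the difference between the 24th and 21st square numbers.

24² = 576 and 21² = 441.
Difference: 576 − 441 = 135.

135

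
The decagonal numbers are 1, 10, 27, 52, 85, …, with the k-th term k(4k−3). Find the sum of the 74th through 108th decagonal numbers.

1164065

Σ i(4i−3) = 4Σi² − 3Σi over i = 74..108.
Σi = 5886 − 2701 = 3185 and Σi² = 425754 − 132349 = 293405.
4·293405 − 3·3185 = 1164065.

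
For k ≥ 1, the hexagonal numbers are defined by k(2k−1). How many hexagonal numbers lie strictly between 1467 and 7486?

The n-th hexagonal number is n(2n−1).
Smallest index with value > 1467: n = 28 (giving 1540).
Largest index with value < 7486: n = 61 (giving 7381).
Indices 28 through 61: 34 terms.

34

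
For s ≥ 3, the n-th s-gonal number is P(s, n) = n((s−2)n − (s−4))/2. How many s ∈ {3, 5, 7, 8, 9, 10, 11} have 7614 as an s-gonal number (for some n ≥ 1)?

s = 3: P(3, 122) = 7503 and P(3, 123) = 7626; 7614 is not s-gonal.
s = 5: P(5, 71) = 7526 and P(5, 72) = 7740; 7614 is not s-gonal.
s = 7: P(7, 55) = 7480 and P(7, 56) = 7756; 7614 is not s-gonal.
s = 8: P(8, 50) = 7400 and P(8, 51) = 7701; 7614 is not s-gonal.
s = 9: P(9, 47) = 7614. ✓
s = 10: P(10, 44) = 7612 and P(10, 45) = 7965; 7614 is not s-gonal.
s = 11: P(11, 41) = 7421 and P(11, 42) = 7791; 7614 is not s-gonal.
Hits: s ∈ {9} → 1.

1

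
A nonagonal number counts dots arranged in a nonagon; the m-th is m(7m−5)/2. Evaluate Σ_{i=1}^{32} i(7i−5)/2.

38720

Σ i(7i−5)/2 = (7Σi² − 5Σi) / 2 over i = 1..32.
Σi = 528 and Σi² = 11440.
(7·11440 − 5·528) / 2 = 77440/2 = 38720.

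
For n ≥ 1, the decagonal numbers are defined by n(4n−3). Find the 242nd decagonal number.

242·(4·242 − 3) = 242·965 = 233530.

233530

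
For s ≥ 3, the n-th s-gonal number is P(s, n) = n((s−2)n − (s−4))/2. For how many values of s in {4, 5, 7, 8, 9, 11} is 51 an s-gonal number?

s = 4: P(4, 7) = 49 and P(4, 8) = 64; 51 is not s-gonal.
s = 5: P(5, 6) = 51. ✓
s = 7: P(7, 4) = 34 and P(7, 5) = 55; 51 is not s-gonal.
s = 8: P(8, 4) = 40 and P(8, 5) = 65; 51 is not s-gonal.
s = 9: P(9, 4) = 46 and P(9, 5) = 75; 51 is not s-gonal.
s = 11: P(11, 3) = 30 and P(11, 4) = 58; 51 is not s-gonal.
Hits: s ∈ {5} → 1.

1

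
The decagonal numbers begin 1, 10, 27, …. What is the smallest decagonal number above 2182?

2232

Solve n(4n−3) > 2182 for integer n.
The largest n with value ≤ 2182 is 23 (since 2047 ≤ 2182 < 2232), so the first above is n = 24, value 2232.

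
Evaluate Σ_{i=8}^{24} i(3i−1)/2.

7004

Σ i(3i−1)/2 = (3Σi² − Σi) / 2 over i = 8..24.
Σi = 300 − 28 = 272 and Σi² = 4900 − 140 = 4760.
(3·4760 − 1·272) / 2 = 14008/2 = 7004.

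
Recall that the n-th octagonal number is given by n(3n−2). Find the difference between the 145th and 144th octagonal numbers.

Consecutive octagonal numbers differ by 6n − 5: here 6·145 − 5 = 865.

865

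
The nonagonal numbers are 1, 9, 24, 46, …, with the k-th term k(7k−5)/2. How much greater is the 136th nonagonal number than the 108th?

136·(7·136 − 5)/2 = 64396 and 108·(7·108 − 5)/2 = 40554.
Difference: 64396 − 40554 = 23842.

23842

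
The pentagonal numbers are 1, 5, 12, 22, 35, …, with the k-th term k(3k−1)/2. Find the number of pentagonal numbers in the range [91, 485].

The n-th pentagonal number is n(3n−1)/2.
Smallest index with value ≥ 91: n = 8 (giving 92).
Largest index with value ≤ 485: n = 18 (giving 477).
Indices 8 through 18: 11 terms.

11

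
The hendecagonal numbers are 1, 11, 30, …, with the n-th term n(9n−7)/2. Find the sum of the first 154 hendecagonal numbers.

Σ i(9i−7)/2 = (9Σi² − 7Σi) / 2 over i = 1..154.
Σi = 11935 and Σi² = 1229305.
(9·1229305 − 7·11935) / 2 = 10980200/2 = 5490100.

5490100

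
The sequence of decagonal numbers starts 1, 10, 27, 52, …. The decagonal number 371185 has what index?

Set n(4n−3) = 371185, giving 4n² − 3n − 371185 = 0.
The discriminant is 9 + 16·371185 = 5938969, and √5938969 = 2437.
So n = (3 + 2437) / 8 = 2440/8 = 305.

305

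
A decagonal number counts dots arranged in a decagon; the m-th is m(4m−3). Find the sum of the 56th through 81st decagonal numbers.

488501

Σ i(4i−3) = 4Σi² − 3Σi over i = 56..81.
Σi = 3321 − 1540 = 1781 and Σi² = 180441 − 56980 = 123461.
4·123461 − 3·1781 = 488501.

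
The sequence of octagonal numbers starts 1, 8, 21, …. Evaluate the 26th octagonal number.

1976

The 26th octagonal number is n(3n−2) with n = 26.
26·(3·26 − 2) = 26·76 = 1976.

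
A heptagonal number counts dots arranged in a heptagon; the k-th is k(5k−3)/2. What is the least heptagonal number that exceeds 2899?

3010

Solve n(5n−3)/2 > 2899 for integer n.
The largest n with value ≤ 2899 is 34 (since 2839 ≤ 2899 < 3010), so the first above is n = 35, value 3010.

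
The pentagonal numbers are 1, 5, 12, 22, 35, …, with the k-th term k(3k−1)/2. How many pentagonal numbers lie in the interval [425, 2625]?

The n-th pentagonal number is n(3n−1)/2.
Smallest index with value ≥ 425: n = 17 (giving 425).
Largest index with value ≤ 2625: n = 42 (giving 2625).
Indices 17 through 42: 26 terms.

26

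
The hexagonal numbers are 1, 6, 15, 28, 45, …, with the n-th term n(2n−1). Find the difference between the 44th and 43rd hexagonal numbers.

173

Consecutive hexagonal numbers differ by 4n − 3: here 4·44 − 3 = 173.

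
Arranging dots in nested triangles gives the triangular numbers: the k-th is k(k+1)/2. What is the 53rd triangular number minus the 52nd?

53

Consecutive triangular numbers differ by n: T_{53} − T_{52} = 53.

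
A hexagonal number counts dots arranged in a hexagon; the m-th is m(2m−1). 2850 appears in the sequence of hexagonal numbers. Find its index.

38

Set n(2n−1) = 2850, giving 2n² − n − 2850 = 0.
So n = (1 + 151) / 4 = 152/4 = 38.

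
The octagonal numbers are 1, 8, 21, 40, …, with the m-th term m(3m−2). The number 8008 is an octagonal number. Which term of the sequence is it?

52

Set n(3n−2) = 8008, giving 3n² − 2n − 8008 = 0.
The discriminant is 4 + 12·8008 = 96100, and √96100 = 310.
So n = (2 + 310) / 6 = 312/6 = 52.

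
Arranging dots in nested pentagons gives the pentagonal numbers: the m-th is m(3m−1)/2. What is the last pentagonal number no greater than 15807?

Solve n(3n−1)/2 ≤ 15807 for integer n.
n = 102 gives 15555 ≤ 15807, while n = 103 gives 15862 > 15807; so the answer is 15555.

15555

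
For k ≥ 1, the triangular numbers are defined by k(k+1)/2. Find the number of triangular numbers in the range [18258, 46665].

The n-th triangular number is n(n+1)/2.
Smallest index with value ≥ 18258: n = 191 (giving 18336).
Largest index with value ≤ 46665: n = 305 (giving 46665).
Indices 191 through 305: 115 terms.

115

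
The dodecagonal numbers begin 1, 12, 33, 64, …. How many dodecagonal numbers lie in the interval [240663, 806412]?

The n-th dodecagonal number is n(5n−4).
Smallest index with value ≥ 240663: n = 220 (giving 241120).
Largest index with value ≤ 806412: n = 402 (giving 806412).
Indices 220 through 402: 183 terms.

183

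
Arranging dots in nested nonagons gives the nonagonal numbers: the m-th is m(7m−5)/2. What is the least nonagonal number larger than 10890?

11229

Solve n(7n−5)/2 > 10890 for integer n.
The largest n with value ≤ 10890 is 56 (since 10836 ≤ 10890 < 11229), so the first above is n = 57, value 11229.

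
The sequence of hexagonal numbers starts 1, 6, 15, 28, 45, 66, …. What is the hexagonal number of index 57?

6441

The 57th hexagonal number is n(2n−1) with n = 57.
57·(2·57 − 1) = 57·113 = 6441.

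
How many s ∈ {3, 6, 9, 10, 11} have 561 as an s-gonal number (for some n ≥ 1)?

2

s = 3: P(3, 33) = 561. ✓
s = 6: P(6, 17) = 561. ✓
s = 9: P(9, 13) = 559 and P(9, 14) = 651; 561 is not s-gonal.
s = 10: P(10, 12) = 540 and P(10, 13) = 637; 561 is not s-gonal.
s = 11: P(11, 11) = 506 and P(11, 12) = 606; 561 is not s-gonal.
Hits: s ∈ {3, 6} → 2.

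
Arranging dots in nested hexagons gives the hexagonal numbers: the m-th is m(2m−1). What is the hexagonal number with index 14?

14·(2·14 − 1) = 14·27 = 378.

378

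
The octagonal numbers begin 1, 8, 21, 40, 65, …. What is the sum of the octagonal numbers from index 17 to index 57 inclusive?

Σ i(3i−2) = 3Σi² − 2Σi over i = 17..57.
Σi = 1653 − 136 = 1517 and Σi² = 63365 − 1496 = 61869.
3·61869 − 2·1517 = 182573.

182573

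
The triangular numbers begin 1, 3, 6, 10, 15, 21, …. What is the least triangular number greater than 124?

Solve n(n+1)/2 > 124 for integer n.
The largest n with value ≤ 124 is 15 (since 120 ≤ 124 < 136), so the first above is n = 16, value 136.

136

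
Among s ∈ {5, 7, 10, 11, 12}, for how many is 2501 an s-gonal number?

s = 5: P(5, 41) = 2501. ✓
s = 7: P(7, 31) = 2356 and P(7, 32) = 2512; 2501 is not s-gonal.
s = 10: P(10, 25) = 2425 and P(10, 26) = 2626; 2501 is not s-gonal.
s = 11: P(11, 23) = 2300 and P(11, 24) = 2508; 2501 is not s-gonal.
s = 12: P(12, 22) = 2332 and P(12, 23) = 2553; 2501 is not s-gonal.
Hits: s ∈ {5} → 1.

1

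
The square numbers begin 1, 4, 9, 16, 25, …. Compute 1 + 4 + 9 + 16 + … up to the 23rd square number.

Σ_{i=1}^{23} i² = 23·24·47/6 = 4324.

4324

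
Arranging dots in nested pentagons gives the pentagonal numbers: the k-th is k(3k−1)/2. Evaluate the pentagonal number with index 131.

The 131st pentagonal number is n(3n−1)/2 with n = 131.
131·(3·131 − 1)/2 = 131·392/2 = 131·196 = 25676.

25676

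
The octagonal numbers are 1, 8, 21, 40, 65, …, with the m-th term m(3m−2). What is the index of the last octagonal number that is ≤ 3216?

Solve n(3n−2) ≤ 3216 for integer n.
n = 33 gives 3201 ≤ 3216, while n = 34 gives 3400 > 3216; so the answer is index 33.

33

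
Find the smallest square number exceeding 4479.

Solve n² > 4479 for integer n.
The largest n with value ≤ 4479 is 66 (since 4356 ≤ 4479 < 4489), so the first above is n = 67, value 4489.

4489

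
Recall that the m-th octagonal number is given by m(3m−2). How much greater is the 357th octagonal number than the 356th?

2137

Consecutive octagonal numbers differ by 6n − 5: here 6·357 − 5 = 2137.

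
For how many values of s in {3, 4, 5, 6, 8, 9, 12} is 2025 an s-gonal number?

1

s = 3: P(3, 63) = 2016 and P(3, 64) = 2080; 2025 is not s-gonal.
s = 4: P(4, 45) = 2025. ✓
s = 5: P(5, 36) = 1926 and P(5, 37) = 2035; 2025 is not s-gonal.
s = 6: P(6, 32) = 2016 and P(6, 33) = 2145; 2025 is not s-gonal.
s = 8: P(8, 26) = 1976 and P(8, 27) = 2133; 2025 is not s-gonal.
s = 9: P(9, 24) = 1956 and P(9, 25) = 2125; 2025 is not s-gonal.
s = 12: P(12, 20) = 1920 and P(12, 21) = 2121; 2025 is not s-gonal.
Hits: s ∈ {4} → 1.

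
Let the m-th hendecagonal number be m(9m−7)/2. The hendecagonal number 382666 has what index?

Set n(9n−7)/2 = 382666, giving 9n² − 7n − 765332 = 0.
The discriminant is 49 + 72·382666 = 27552001, and √27552001 = 5249.
So n = (7 + 5249) / 18 = 5256/18 = 292.

292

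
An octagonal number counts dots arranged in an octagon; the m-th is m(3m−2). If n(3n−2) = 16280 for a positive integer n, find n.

74

Set n(3n−2) = 16280, giving 3n² − 2n − 16280 = 0.
The discriminant is 4 + 12·16280 = 195364, and √195364 = 442.
So n = (2 + 442) / 6 = 444/6 = 74.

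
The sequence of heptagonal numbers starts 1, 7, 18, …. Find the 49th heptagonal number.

The 49th heptagonal number is n(5n−3)/2 with n = 49.
49·(5·49 − 3)/2 = 49·242/2 = 49·121 = 5929.

5929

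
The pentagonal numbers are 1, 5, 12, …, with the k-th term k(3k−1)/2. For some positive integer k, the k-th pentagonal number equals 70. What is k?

7

Set n(3n−1)/2 = 70, giving 3n² − n − 140 = 0.
The discriminant is 1 + 24·70 = 1681, and √1681 = 41.
So n = (1 + 41) / 6 = 42/6 = 7.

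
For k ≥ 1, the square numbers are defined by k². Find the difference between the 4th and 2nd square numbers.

4² = 16 and 2² = 4.
Difference: 16 − 4 = 12.

12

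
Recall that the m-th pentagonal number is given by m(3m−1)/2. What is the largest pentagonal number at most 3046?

3015

Solve n(3n−1)/2 ≤ 3046 for integer n.
n = 45 gives 3015 ≤ 3046, while n = 46 gives 3151 > 3046; so the answer is 3015.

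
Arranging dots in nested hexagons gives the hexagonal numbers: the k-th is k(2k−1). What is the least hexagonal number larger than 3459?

3486

Solve n(2n−1) > 3459 for integer n.
The largest n with value ≤ 3459 is 41 (since 3321 ≤ 3459 < 3486), so the first above is n = 42, value 3486.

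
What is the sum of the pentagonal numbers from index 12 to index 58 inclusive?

Σ i(3i−1)/2 = (3Σi² − Σi) / 2 over i = 12..58.
Σi = 1711 − 66 = 1645 and Σi² = 66729 − 506 = 66223.
(3·66223 − 1·1645) / 2 = 197024/2 = 98512.

98512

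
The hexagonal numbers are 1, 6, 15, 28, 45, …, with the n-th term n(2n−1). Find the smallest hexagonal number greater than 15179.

15400

Solve n(2n−1) > 15179 for integer n.
The largest n with value ≤ 15179 is 87 (since 15051 ≤ 15179 < 15400), so the first above is n = 88, value 15400.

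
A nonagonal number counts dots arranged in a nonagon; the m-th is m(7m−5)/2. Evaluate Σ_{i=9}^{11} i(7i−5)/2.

Σ i(7i−5)/2 = (7Σi² − 5Σi) / 2 over i = 9..11.
Σi = 66 − 36 = 30 and Σi² = 506 − 204 = 302.
(7·302 − 5·30) / 2 = 1964/2 = 982.

982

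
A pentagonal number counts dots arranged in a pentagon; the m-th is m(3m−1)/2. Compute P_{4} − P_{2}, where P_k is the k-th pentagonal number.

17

4·(3·4 − 1)/2 = 22 and 2·(3·2 − 1)/2 = 5.
Difference: 22 − 5 = 17.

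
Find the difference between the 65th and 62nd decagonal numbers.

65·(4·65 − 3) = 16705 and 62·(4·62 − 3) = 15190.
Difference: 16705 − 15190 = 1515.

1515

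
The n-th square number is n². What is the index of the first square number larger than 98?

Solve n² > 98 for integer n.
The largest n with value ≤ 98 is 9 (since 81 ≤ 98 < 100), so the first above is n = 10, value 100.

10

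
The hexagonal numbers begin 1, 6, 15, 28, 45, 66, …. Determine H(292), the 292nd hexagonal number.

170236

292·(2·292 − 1) = 292·583 = 170236.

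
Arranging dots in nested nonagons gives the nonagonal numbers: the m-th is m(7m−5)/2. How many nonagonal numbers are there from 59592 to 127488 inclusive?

61

The n-th nonagonal number is n(7n−5)/2.
Smallest index with value ≥ 59592: n = 131 (giving 59736).
Largest index with value ≤ 127488: n = 191 (giving 127206).
Indices 131 through 191: 61 terms.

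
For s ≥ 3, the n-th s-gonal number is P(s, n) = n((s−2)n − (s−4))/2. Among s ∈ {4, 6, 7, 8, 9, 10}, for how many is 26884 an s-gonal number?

s = 4: P(4, 163) = 26569 and P(4, 164) = 26896; 26884 is not s-gonal.
s = 6: P(6, 116) = 26796 and P(6, 117) = 27261; 26884 is not s-gonal.
s = 7: P(7, 104) = 26884. ✓
s = 8: P(8, 94) = 26320 and P(8, 95) = 26885; 26884 is not s-gonal.
s = 9: P(9, 88) = 26884. ✓
s = 10: P(10, 82) = 26650 and P(10, 83) = 27307; 26884 is not s-gonal.
Hits: s ∈ {7, 9} → 2.

2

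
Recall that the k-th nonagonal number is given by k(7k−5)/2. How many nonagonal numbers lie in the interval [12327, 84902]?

The n-th nonagonal number is n(7n−5)/2.
Smallest index with value ≥ 12327: n = 60 (giving 12450).
Largest index with value ≤ 84902: n = 156 (giving 84786).
Indices 60 through 156: 97 terms.

97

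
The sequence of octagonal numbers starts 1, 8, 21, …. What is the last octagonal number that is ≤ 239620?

Solve n(3n−2) ≤ 239620 for integer n.
n = 282 gives 238008 ≤ 239620, while n = 283 gives 239701 > 239620; so the answer is 238008.

238008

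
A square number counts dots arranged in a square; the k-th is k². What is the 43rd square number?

The 43rd square number is n² with n = 43.
43² = 1849.

1849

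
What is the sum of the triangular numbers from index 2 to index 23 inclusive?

2299

Σ i(i+1)/2 = (Σi² + Σi) / 2 over i = 2..23.
Σi = 276 − 1 = 275 and Σi² = 4324 − 1 = 4323.
(1·4323 + 1·275) / 2 = 4598/2 = 2299.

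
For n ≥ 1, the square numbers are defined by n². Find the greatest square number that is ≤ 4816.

Solve n² ≤ 4816 for integer n.
n = 69 gives 4761 ≤ 4816, while n = 70 gives 4900 > 4816; so the answer is 4761.

4761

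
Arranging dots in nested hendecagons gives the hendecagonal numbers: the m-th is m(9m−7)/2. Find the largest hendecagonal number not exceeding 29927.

29241

Solve n(9n−7)/2 ≤ 29927 for integer n.
n = 81 gives 29241 ≤ 29927, while n = 82 gives 29971 > 29927; so the answer is 29241.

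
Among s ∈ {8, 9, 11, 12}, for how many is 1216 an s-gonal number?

s = 8: P(8, 20) = 1160 and P(8, 21) = 1281; 1216 is not s-gonal.
s = 9: P(9, 19) = 1216. ✓
s = 11: P(11, 16) = 1096 and P(11, 17) = 1241; 1216 is not s-gonal.
s = 12: P(12, 16) = 1216. ✓
Hits: s ∈ {9, 12} → 2.

2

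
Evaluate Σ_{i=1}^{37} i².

17575

Σ_{i=1}^{37} i² = 37·38·75/6 = 17575.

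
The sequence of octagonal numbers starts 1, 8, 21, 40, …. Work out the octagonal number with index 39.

The 39th octagonal number is n(3n−2) with n = 39.
39·(3·39 − 2) = 39·115 = 4485.

4485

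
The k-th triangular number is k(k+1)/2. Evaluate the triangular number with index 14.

105

The 14th triangular number is n(n+1)/2 with n = 14.
14·15/2 = 210/2 = 105.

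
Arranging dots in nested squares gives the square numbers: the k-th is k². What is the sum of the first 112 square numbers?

Σ_{i=1}^{112} i² = 112·113·225/6 = 474600.

474600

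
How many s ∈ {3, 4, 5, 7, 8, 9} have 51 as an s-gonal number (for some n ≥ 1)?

1

s = 3: P(3, 9) = 45 and P(3, 10) = 55; 51 is not s-gonal.
s = 4: P(4, 7) = 49 and P(4, 8) = 64; 51 is not s-gonal.
s = 5: P(5, 6) = 51. ✓
s = 7: P(7, 4) = 34 and P(7, 5) = 55; 51 is not s-gonal.
s = 8: P(8, 4) = 40 and P(8, 5) = 65; 51 is not s-gonal.
s = 9: P(9, 4) = 46 and P(9, 5) = 75; 51 is not s-gonal.
Hits: s ∈ {5} → 1.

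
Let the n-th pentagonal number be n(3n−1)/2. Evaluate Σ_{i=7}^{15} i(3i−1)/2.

Σ i(3i−1)/2 = (3Σi² − Σi) / 2 over i = 7..15.
Σi = 120 − 21 = 99 and Σi² = 1240 − 91 = 1149.
(3·1149 − 1·99) / 2 = 3348/2 = 1674.

1674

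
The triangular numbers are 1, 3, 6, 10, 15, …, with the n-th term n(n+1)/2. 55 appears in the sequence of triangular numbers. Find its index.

Set n(n+1)/2 = 55, giving n² + n − 110 = 0.
So n = (-1 + 21) / 2 = 20/2 = 10.

10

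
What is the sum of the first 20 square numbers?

Σ_{i=1}^{20} i² = 20·21·41/6 = 2870.

2870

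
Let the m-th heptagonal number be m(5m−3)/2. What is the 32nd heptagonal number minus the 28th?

594

32·(5·32 − 3)/2 = 2512 and 28·(5·28 − 3)/2 = 1918.
Difference: 2512 − 1918 = 594.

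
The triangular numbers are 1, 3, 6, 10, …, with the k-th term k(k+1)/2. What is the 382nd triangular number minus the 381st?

382

Consecutive triangular numbers differ by n: T_{382} − T_{381} = 382.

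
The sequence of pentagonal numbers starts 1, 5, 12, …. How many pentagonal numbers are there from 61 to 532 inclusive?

The n-th pentagonal number is n(3n−1)/2.
Smallest index with value ≥ 61: n = 7 (giving 70).
Largest index with value ≤ 532: n = 19 (giving 532).
Indices 7 through 19: 13 terms.

13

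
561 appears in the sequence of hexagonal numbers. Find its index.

17

Set n(2n−1) = 561, giving 2n² − n − 561 = 0.
So n = (1 + 67) / 4 = 68/4 = 17.
Check: 17·(2·17 − 1) = 561. ✓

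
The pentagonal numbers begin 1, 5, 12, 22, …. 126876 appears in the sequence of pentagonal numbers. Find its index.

Set n(3n−1)/2 = 126876, giving 3n² − n − 253752 = 0.
The discriminant is 1 + 24·126876 = 3045025, and √3045025 = 1745.
So n = (1 + 1745) / 6 = 1746/6 = 291.

291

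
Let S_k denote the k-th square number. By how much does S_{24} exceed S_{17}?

287

24² = 576 and 17² = 289.
Difference: 576 − 289 = 287.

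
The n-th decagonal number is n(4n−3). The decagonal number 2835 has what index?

27

Set n(4n−3) = 2835, giving 4n² − 3n − 2835 = 0.
The discriminant is 9 + 16·2835 = 45369, and √45369 = 213.
So n = (3 + 213) / 8 = 216/8 = 27.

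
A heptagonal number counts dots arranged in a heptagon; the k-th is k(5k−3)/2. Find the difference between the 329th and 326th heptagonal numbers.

329·(5·329 − 3)/2 = 270109 and 326·(5·326 − 3)/2 = 265201.
Difference: 270109 − 265201 = 4908.

4908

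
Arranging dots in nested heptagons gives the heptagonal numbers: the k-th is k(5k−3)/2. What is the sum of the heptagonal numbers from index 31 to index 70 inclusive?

Σ i(5i−3)/2 = (5Σi² − 3Σi) / 2 over i = 31..70.
Σi = 2485 − 465 = 2020 and Σi² = 116795 − 9455 = 107340.
(5·107340 − 3·2020) / 2 = 530640/2 = 265320.

265320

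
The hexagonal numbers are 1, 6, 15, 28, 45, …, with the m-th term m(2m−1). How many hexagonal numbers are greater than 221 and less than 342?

3

The n-th hexagonal number is n(2n−1).
Smallest index with value > 221: n = 11 (giving 231).
Largest index with value < 342: n = 13 (giving 325).
Indices 11 through 13: 3 terms.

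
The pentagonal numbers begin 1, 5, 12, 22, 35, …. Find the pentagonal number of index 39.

39·(3·39 − 1)/2 = 39·116/2 = 39·58 = 2262.

2262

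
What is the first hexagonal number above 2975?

Solve n(2n−1) > 2975 for integer n.
The largest n with value ≤ 2975 is 38 (since 2850 ≤ 2975 < 3003), so the first above is n = 39, value 3003.

3003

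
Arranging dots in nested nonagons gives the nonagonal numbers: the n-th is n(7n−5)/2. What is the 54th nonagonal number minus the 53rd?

372

Consecutive nonagonal numbers differ by 7n − 6: here 7·54 − 6 = 372.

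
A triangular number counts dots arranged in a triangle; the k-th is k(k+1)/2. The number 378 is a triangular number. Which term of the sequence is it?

27

Set n(n+1)/2 = 378, giving n² + n − 756 = 0.
The discriminant is 1 + 8·378 = 3025, and √3025 = 55.
So n = (-1 + 55) / 2 = 54/2 = 27.
Check: 27·28/2 = 378. ✓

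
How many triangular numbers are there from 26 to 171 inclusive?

The n-th triangular number is n(n+1)/2.
Smallest index with value ≥ 26: n = 7 (giving 28).
Largest index with value ≤ 171: n = 18 (giving 171).
Indices 7 through 18: 12 terms.

12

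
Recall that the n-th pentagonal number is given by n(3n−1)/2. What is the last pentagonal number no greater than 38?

Solve n(3n−1)/2 ≤ 38 for integer n.
n = 5 gives 35 ≤ 38, while n = 6 gives 51 > 38; so the answer is 35.

35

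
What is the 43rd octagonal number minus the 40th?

43·(3·43 − 2) = 5461 and 40·(3·40 − 2) = 4720.
Difference: 5461 − 4720 = 741.

741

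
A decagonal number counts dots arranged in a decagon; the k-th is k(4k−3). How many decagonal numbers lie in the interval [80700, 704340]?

278

The n-th decagonal number is n(4n−3).
Smallest index with value ≥ 80700: n = 143 (giving 81367).
Largest index with value ≤ 704340: n = 420 (giving 704340).
Indices 143 through 420: 278 terms.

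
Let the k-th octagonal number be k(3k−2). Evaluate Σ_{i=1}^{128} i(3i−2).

2105280

Σ i(3i−2) = 3Σi² − 2Σi over i = 1..128.
Σi = 8256 and Σi² = 707264.
3·707264 − 2·8256 = 2105280.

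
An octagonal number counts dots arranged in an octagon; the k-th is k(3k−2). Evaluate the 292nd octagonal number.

The 292nd octagonal number is n(3n−2) with n = 292.
292·(3·292 − 2) = 292·874 = 255208.

255208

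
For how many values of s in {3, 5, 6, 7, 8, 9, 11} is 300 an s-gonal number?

s = 3: P(3, 24) = 300. ✓
s = 5: P(5, 14) = 287 and P(5, 15) = 330; 300 is not s-gonal.
s = 6: P(6, 12) = 276 and P(6, 13) = 325; 300 is not s-gonal.
s = 7: P(7, 11) = 286 and P(7, 12) = 342; 300 is not s-gonal.
s = 8: P(8, 10) = 280 and P(8, 11) = 341; 300 is not s-gonal.
s = 9: P(9, 9) = 261 and P(9, 10) = 325; 300 is not s-gonal.
s = 11: P(11, 8) = 260 and P(11, 9) = 333; 300 is not s-gonal.
Hits: s ∈ {3} → 1.

1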